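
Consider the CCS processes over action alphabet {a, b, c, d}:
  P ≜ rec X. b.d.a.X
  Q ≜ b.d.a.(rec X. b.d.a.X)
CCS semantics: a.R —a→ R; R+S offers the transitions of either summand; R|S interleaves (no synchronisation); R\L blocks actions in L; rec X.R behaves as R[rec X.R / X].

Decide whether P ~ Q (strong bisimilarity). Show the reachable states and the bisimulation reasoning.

Reachable graph of P (3 states):
  p0 = rec X. b.d.a.X has moves —b→ p1
  p1 = d.a.(rec X. b.d.a.X) has moves —d→ p2
  p2 = a.(rec X. b.d.a.X) has moves —a→ p0
Reachable graph of Q (4 states):
  q0 = b.d.a.(rec X. b.d.a.X) has moves —b→ q1
  q1 = d.a.(rec X. b.d.a.X) has moves —d→ q2
  q2 = a.(rec X. b.d.a.X) has moves —a→ q3
  q3 = rec X. b.d.a.X has moves —b→ q1
Bisimilarity quotient blocks:
  B0 = {p0, q0, q3}
  B1 = {p1, q1}
  B2 = {p2, q2}
p0 ∈ B0, q0 ∈ B0 → same block

bisimilar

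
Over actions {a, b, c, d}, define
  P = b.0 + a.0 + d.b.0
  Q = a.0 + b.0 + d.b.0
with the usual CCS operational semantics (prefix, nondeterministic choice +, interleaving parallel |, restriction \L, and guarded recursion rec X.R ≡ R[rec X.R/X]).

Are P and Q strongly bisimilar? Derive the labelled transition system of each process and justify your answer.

LTS(P): 3 reachable states
  p0 = b.0 + a.0 + d.b.0 has moves -a-> p1, -b-> p1, -d-> p2
  p1 = 0 has moves ·
  p2 = b.0 has moves -b-> p1
LTS(Q): 3 reachable states
  q0 = a.0 + b.0 + d.b.0 has moves -a-> q1, -b-> q1, -d-> q2
  q1 = 0 has moves ·
  q2 = b.0 has moves -b-> q1
Bisimilarity quotient blocks:
  B0 = {p0, q0}
  B1 = {p1, q1}
  B2 = {p2, q2}
p0 ∈ B0, q0 ∈ B0 → same block

YES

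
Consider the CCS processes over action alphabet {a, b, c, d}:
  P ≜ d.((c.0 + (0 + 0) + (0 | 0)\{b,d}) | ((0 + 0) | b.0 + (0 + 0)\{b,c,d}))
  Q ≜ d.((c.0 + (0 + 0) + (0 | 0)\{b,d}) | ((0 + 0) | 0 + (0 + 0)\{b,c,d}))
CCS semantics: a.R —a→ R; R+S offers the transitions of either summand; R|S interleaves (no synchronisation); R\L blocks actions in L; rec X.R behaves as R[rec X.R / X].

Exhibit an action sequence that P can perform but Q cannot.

db

Reachable graph of P (5 states):
  p0 = d.((c.0 + (0 + 0) + (0 | 0)\{b,d}) | ((0 + 0) | b.0 + (0 + 0)\{b,c,d})) :: --d--▸ p1
  p1 = (c.0 + (0 + 0) + (0 | 0)\{b,d}) | ((0 + 0) | b.0 + (0 + 0)\{b,c,d}) :: --b--▸ p2, --c--▸ p3
  p2 = (c.0 + (0 + 0) + (0 | 0)\{b,d}) | ((0 + 0) | 0) :: --c--▸ p4
  p3 = 0 | ((0 + 0) | b.0 + (0 + 0)\{b,c,d}) :: --b--▸ p4
  p4 = 0 | ((0 + 0) | 0) :: ∅
Reachable graph of Q (3 states):
  q0 = d.((c.0 + (0 + 0) + (0 | 0)\{b,d}) | ((0 + 0) | 0 + (0 + 0)\{b,c,d})) :: --d--▸ q1
  q1 = (c.0 + (0 + 0) + (0 | 0)\{b,d}) | ((0 + 0) | 0 + (0 + 0)\{b,c,d}) :: --c--▸ q2
  q2 = 0 | ((0 + 0) | 0 + (0 + 0)\{b,c,d}) :: ∅
Executing db from P (initial set {p0}):
  after d @ step 1: {p1}
  after b @ step 2: {p2}
  ✓ P
Executing db from Q (initial set {q0}):
  after d @ step 1: {q1}
  after b @ step 2: ∅ (Q stuck)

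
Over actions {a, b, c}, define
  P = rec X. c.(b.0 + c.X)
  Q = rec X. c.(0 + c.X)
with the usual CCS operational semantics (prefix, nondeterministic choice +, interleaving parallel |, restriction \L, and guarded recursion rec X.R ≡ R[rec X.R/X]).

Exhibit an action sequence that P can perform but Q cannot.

Reachable graph of P (3 states):
  p0 = rec X. c.(b.0 + c.X) :: ··c··> p1
  p1 = b.0 + c.(rec X. c.(b.0 + c.X)) :: ··b··> p2, ··c··> p0
  p2 = 0 :: ·
Reachable graph of Q (2 states):
  q0 = rec X. c.(0 + c.X) :: ··c··> q1
  q1 = 0 + c.(rec X. c.(0 + c.X)) :: ··c··> q0
Executing cb from P (initial set {p0}):
  [1] c ⇒ {p1}
  [2] b ⇒ {p2}
  P completes σ.
Executing cb from Q (initial set {q0}):
  [1] c ⇒ {q1}
  [2] b ⇒ ∅ (Q stuck)

cb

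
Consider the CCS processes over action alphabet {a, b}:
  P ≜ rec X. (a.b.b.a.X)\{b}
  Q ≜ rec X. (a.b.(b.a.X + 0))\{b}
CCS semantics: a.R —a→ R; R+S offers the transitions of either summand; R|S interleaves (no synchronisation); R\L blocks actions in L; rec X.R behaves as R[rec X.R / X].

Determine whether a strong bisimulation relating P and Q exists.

P's transition system — 2 states:
  u0 = rec X. (a.b.b.a.X)\{b} → --a--▸ u1
  u1 = (b.b.a.(rec X. (a.b.b.a.X)\{b}))\{b} → deadlocked
Q's transition system — 2 states:
  v0 = rec X. (a.b.(b.a.X + 0))\{b} → --a--▸ v1
  v1 = (b.(b.a.(rec X. (a.b.(b.a.X + 0))\{b}) + 0))\{b} → deadlocked
Partition-refinement fixed point:
  B0 = {u0, v0}
  B1 = {u1, v1}
u0 ∈ B0, v0 ∈ B0 → same block

YES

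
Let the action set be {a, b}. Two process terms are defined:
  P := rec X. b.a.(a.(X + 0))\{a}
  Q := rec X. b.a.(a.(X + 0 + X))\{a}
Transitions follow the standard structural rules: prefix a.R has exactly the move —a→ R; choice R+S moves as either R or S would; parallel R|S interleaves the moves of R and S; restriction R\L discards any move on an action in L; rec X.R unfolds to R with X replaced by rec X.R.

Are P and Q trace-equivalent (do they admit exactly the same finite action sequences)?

LTS(P): 3 reachable states
  m0 = rec X. b.a.(a.(X + 0))\{a} has moves -b-> m1
  m1 = a.(a.((rec X. b.a.(a.(X + 0))\{a}) + 0))\{a} has moves -a-> m2
  m2 = (a.((rec X. b.a.(a.(X + 0))\{a}) + 0))\{a} has moves deadlocked
LTS(Q): 3 reachable states
  n0 = rec X. b.a.(a.(X + 0 + X))\{a} has moves -b-> n1
  n1 = a.(a.((rec X. b.a.(a.(X + 0 + X))\{a}) + 0 + (rec X. b.a.(a.(X + 0 + X))\{a})))\{a} has moves -a-> n2
  n2 = (a.((rec X. b.a.(a.(X + 0 + X))\{a}) + 0 + (rec X. b.a.(a.(X + 0 + X))\{a})))\{a} has moves deadlocked
Bisimilarity quotient blocks:
  B0 = {m0, n0}
  B1 = {m1, n1}
  B2 = {m2, n2}
m0 ∈ B0, n0 ∈ B0 → same block
Bisimilar ⇒ trace-equivalent.

traces(P) = traces(Q)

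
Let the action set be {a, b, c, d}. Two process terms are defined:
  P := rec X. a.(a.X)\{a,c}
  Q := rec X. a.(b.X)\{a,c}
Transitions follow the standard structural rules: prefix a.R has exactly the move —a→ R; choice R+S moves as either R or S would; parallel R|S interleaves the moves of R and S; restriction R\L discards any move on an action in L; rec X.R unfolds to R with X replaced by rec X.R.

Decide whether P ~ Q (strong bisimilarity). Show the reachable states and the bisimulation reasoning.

P's transition system — 2 states:
  u0 = rec X. a.(a.X)\{a,c} has moves =a=> u1
  u1 = (a.(rec X. a.(a.X)\{a,c}))\{a,c} has moves stopped
Q's transition system — 3 states:
  v0 = rec X. a.(b.X)\{a,c} has moves =a=> v1
  v1 = (b.(rec X. a.(b.X)\{a,c}))\{a,c} has moves =b=> v2
  v2 = (rec X. a.(b.X)\{a,c})\{a,c} has moves stopped
Partition-refinement fixed point:
  B0 = {u0}
  B1 = {u1, v2}
  B2 = {v0}
  B3 = {v1}
u0 ∈ B0, v0 ∈ B2 → different blocks

NO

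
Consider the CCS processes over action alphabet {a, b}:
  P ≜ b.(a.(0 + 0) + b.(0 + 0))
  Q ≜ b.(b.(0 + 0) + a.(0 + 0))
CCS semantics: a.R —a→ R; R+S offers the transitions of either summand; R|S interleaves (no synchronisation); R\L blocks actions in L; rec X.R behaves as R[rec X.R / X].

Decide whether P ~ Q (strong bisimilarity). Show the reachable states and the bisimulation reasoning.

YES

P's transition system — 3 states:
  m0 = b.(a.(0 + 0) + b.(0 + 0)) :: --b--▸ m1
  m1 = a.(0 + 0) + b.(0 + 0) :: --a--▸ m2, --b--▸ m2
  m2 = 0 + 0 :: stopped
Q's transition system — 3 states:
  n0 = b.(b.(0 + 0) + a.(0 + 0)) :: --b--▸ n1
  n1 = b.(0 + 0) + a.(0 + 0) :: --a--▸ n2, --b--▸ n2
  n2 = 0 + 0 :: stopped
Partition-refinement fixed point:
  B0 = {m0, n0}
  B1 = {m1, n1}
  B2 = {m2, n2}
m0 ∈ B0, n0 ∈ B0 → same block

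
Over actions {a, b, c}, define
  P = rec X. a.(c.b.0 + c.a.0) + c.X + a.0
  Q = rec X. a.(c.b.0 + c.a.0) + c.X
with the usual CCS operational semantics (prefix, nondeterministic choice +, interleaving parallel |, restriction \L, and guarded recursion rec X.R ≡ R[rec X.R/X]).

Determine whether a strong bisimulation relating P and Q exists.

NO

LTS(P): 5 reachable states
  p0 = rec X. a.(c.b.0 + c.a.0) + c.X + a.0 → ··a··> p1, ··a··> p2, ··c··> p0
  p1 = 0 → ·
  p2 = c.b.0 + c.a.0 → ··c··> p3, ··c··> p4
  p3 = a.0 → ··a··> p1
  p4 = b.0 → ··b··> p1
LTS(Q): 5 reachable states
  q0 = rec X. a.(c.b.0 + c.a.0) + c.X → ··a··> q1, ··c··> q0
  q1 = c.b.0 + c.a.0 → ··c··> q2, ··c··> q3
  q2 = a.0 → ··a··> q4
  q3 = b.0 → ··b··> q4
  q4 = 0 → ·
Coarsest stable partition (strong bisimilarity classes):
  B0 = {p0}
  B1 = {p1, q4}
  B2 = {p2, q1}
  B3 = {p3, q2}
  B4 = {p4, q3}
  B5 = {q0}
p0 ∈ B0, q0 ∈ B5 → different blocks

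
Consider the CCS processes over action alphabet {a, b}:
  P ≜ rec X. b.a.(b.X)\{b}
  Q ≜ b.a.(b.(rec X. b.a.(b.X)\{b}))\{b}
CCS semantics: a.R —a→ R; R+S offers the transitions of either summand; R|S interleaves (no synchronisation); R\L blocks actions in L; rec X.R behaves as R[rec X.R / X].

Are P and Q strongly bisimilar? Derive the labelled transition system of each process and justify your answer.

Reachable graph of P (3 states):
  p0 = rec X. b.a.(b.X)\{b} has moves -b-> p1
  p1 = a.(b.(rec X. b.a.(b.X)\{b}))\{b} has moves -a-> p2
  p2 = (b.(rec X. b.a.(b.X)\{b}))\{b} has moves ∅
Reachable graph of Q (3 states):
  q0 = b.a.(b.(rec X. b.a.(b.X)\{b}))\{b} has moves -b-> q1
  q1 = a.(b.(rec X. b.a.(b.X)\{b}))\{b} has moves -a-> q2
  q2 = (b.(rec X. b.a.(b.X)\{b}))\{b} has moves ∅
Coarsest stable partition (strong bisimilarity classes):
  B0 = {p0, q0}
  B1 = {p1, q1}
  B2 = {p2, q2}
p0 ∈ B0, q0 ∈ B0 → same block

bisimilar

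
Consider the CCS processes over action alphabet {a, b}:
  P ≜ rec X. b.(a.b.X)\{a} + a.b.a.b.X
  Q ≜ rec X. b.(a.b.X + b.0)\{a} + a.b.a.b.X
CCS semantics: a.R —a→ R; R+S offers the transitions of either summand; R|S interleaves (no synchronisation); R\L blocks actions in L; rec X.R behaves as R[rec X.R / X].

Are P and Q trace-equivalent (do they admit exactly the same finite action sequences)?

NO — witness ⟨bb⟩

Reachable graph of P (5 states):
  s0 = rec X. b.(a.b.X)\{a} + a.b.a.b.X → —a→ s1, —b→ s2
  s1 = b.a.b.(rec X. b.(a.b.X)\{a} + a.b.a.b.X) → —b→ s3
  s2 = (a.b.(rec X. b.(a.b.X)\{a} + a.b.a.b.X))\{a} → ·
  s3 = a.b.(rec X. b.(a.b.X)\{a} + a.b.a.b.X) → —a→ s4
  s4 = b.(rec X. b.(a.b.X)\{a} + a.b.a.b.X) → —b→ s0
Reachable graph of Q (6 states):
  t0 = rec X. b.(a.b.X + b.0)\{a} + a.b.a.b.X → —a→ t1, —b→ t2
  t1 = b.a.b.(rec X. b.(a.b.X + b.0)\{a} + a.b.a.b.X) → —b→ t3
  t2 = (a.b.(rec X. b.(a.b.X + b.0)\{a} + a.b.a.b.X) + b.0)\{a} → —b→ t4
  t3 = a.b.(rec X. b.(a.b.X + b.0)\{a} + a.b.a.b.X) → —a→ t5
  t4 = 0\{a} → ·
  t5 = b.(rec X. b.(a.b.X + b.0)\{a} + a.b.a.b.X) → —b→ t0
Trace ⟨bb⟩ through Q, begin at {t0}:
  after b @ step 1: {t2}
  after b @ step 2: {t4}
  ✓ Q
Trace ⟨bb⟩ through P, begin at {s0}:
  after b @ step 1: {s2}
  after b @ step 2: no successor for P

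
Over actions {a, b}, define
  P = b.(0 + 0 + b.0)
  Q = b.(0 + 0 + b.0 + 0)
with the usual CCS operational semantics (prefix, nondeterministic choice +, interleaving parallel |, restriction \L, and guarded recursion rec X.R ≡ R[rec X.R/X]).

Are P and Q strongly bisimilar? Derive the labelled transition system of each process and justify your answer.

P ~ Q

LTS(P): 3 reachable states
  s0 = b.(0 + 0 + b.0) :: ··b··> s1
  s1 = 0 + 0 + b.0 :: ··b··> s2
  s2 = 0 :: (no moves)
LTS(Q): 3 reachable states
  t0 = b.(0 + 0 + b.0 + 0) :: ··b··> t1
  t1 = 0 + 0 + b.0 + 0 :: ··b··> t2
  t2 = 0 :: (no moves)
Partition-refinement fixed point:
  B0 = {s0, t0}
  B1 = {s1, t1}
  B2 = {s2, t2}
s0 ∈ B0, t0 ∈ B0 → same block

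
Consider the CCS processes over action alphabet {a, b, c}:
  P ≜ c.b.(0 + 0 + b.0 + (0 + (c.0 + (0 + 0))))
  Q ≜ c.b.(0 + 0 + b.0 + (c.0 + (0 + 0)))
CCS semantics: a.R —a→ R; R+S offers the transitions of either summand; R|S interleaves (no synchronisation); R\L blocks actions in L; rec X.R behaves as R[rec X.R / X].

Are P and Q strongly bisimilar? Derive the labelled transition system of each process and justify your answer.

P ~ Q

Reachable graph of P (4 states):
  p0 = c.b.(0 + 0 + b.0 + (0 + (c.0 + (0 + 0)))) has moves --c--▸ p1
  p1 = b.(0 + 0 + b.0 + (0 + (c.0 + (0 + 0)))) has moves --b--▸ p2
  p2 = 0 + 0 + b.0 + (0 + (c.0 + (0 + 0))) has moves --b--▸ p3, --c--▸ p3
  p3 = 0 has moves ∅
Reachable graph of Q (4 states):
  q0 = c.b.(0 + 0 + b.0 + (c.0 + (0 + 0))) has moves --c--▸ q1
  q1 = b.(0 + 0 + b.0 + (c.0 + (0 + 0))) has moves --b--▸ q2
  q2 = 0 + 0 + b.0 + (c.0 + (0 + 0)) has moves --b--▸ q3, --c--▸ q3
  q3 = 0 has moves ∅
Coarsest stable partition (strong bisimilarity classes):
  B0 = {p0, q0}
  B1 = {p1, q1}
  B2 = {p2, q2}
  B3 = {p3, q3}
p0 ∈ B0, q0 ∈ B0 → same block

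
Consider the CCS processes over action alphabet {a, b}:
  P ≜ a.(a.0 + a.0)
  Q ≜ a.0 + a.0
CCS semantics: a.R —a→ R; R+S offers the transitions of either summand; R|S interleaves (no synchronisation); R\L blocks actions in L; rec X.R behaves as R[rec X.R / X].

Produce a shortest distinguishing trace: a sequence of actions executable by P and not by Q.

Reachable graph of P (3 states):
  s0 = a.(a.0 + a.0) has moves =a=> s1
  s1 = a.0 + a.0 has moves =a=> s2
  s2 = 0 has moves ∅
Reachable graph of Q (2 states):
  t0 = a.0 + a.0 has moves =a=> t1
  t1 = 0 has moves ∅
Trace ⟨aa⟩ through P, begin at {s0}:
  step 1 (a): {s1}
  step 2 (a): {s2}
  ✓ P
Trace ⟨aa⟩ through Q, begin at {t0}:
  step 1 (a): {t1}
  step 2 (a): ∅ (Q stuck)

aa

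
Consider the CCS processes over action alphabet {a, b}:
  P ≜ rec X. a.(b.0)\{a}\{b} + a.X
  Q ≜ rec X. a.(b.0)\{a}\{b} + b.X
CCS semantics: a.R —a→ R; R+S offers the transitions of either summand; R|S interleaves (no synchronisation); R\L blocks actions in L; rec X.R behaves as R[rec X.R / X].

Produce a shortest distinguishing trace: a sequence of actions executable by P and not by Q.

Reachable graph of P (2 states):
  s0 = rec X. a.(b.0)\{a}\{b} + a.X → ··a··> s0, ··a··> s1
  s1 = (b.0)\{a}\{b} → ·
Reachable graph of Q (2 states):
  t0 = rec X. a.(b.0)\{a}\{b} + b.X → ··a··> t1, ··b··> t0
  t1 = (b.0)\{a}\{b} → ·
Run σ = ⟨aa⟩ on P: start {s0}
  [1] a ⇒ {s0, s1}
  [2] a ⇒ {s0, s1}
  — P admits the full trace.
Run σ = ⟨aa⟩ on Q: start {t0}
  [1] a ⇒ {t1}
  [2] a ⇒ ∅  — Q cannot continue

aa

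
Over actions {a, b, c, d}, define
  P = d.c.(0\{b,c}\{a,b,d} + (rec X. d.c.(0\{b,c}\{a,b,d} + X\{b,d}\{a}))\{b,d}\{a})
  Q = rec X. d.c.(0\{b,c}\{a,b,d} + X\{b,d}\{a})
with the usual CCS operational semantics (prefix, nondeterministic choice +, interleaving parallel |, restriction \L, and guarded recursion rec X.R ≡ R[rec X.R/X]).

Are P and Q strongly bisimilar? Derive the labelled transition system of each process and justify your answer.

YES

P's transition system — 3 states:
  s0 = d.c.(0\{b,c}\{a,b,d} + (rec X. d.c.(0\{b,c}\{a,b,d} + X\{b,d}\{a}))\{b,d}\{a}) has moves —d→ s1
  s1 = c.(0\{b,c}\{a,b,d} + (rec X. d.c.(0\{b,c}\{a,b,d} + X\{b,d}\{a}))\{b,d}\{a}) has moves —c→ s2
  s2 = 0\{b,c}\{a,b,d} + (rec X. d.c.(0\{b,c}\{a,b,d} + X\{b,d}\{a}))\{b,d}\{a} has moves stopped
Q's transition system — 3 states:
  t0 = rec X. d.c.(0\{b,c}\{a,b,d} + X\{b,d}\{a}) has moves —d→ t1
  t1 = c.(0\{b,c}\{a,b,d} + (rec X. d.c.(0\{b,c}\{a,b,d} + X\{b,d}\{a}))\{b,d}\{a}) has moves —c→ t2
  t2 = 0\{b,c}\{a,b,d} + (rec X. d.c.(0\{b,c}\{a,b,d} + X\{b,d}\{a}))\{b,d}\{a} has moves stopped
Coarsest stable partition (strong bisimilarity classes):
  B0 = {s0, t0}
  B1 = {s1, t1}
  B2 = {s2, t2}
s0 ∈ B0, t0 ∈ B0 → same block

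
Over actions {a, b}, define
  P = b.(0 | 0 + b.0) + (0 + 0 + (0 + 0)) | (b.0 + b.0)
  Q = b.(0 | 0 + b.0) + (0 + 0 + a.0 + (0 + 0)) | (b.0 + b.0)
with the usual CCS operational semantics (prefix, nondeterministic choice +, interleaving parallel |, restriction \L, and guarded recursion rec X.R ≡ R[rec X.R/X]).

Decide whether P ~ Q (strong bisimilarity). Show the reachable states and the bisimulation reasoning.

P's transition system — 4 states:
  u0 = b.(0 | 0 + b.0) + (0 + 0 + (0 + 0)) | (b.0 + b.0) | --b--▸ u1, --b--▸ u2
  u1 = (0 + 0 + (0 + 0)) | 0 | stopped
  u2 = 0 | 0 + b.0 | --b--▸ u3
  u3 = 0 | stopped
Q's transition system — 6 states:
  v0 = b.(0 | 0 + b.0) + (0 + 0 + a.0 + (0 + 0)) | (b.0 + b.0) | --a--▸ v1, --b--▸ v2, --b--▸ v3
  v1 = 0 | (b.0 + b.0) | --b--▸ v4
  v2 = (0 + 0 + a.0 + (0 + 0)) | 0 | --a--▸ v4
  v3 = 0 | 0 + b.0 | --b--▸ v5
  v4 = 0 | 0 | stopped
  v5 = 0 | stopped
Bisimilarity quotient blocks:
  B0 = {u0}
  B1 = {u1, u3, v4, v5}
  B2 = {u2, v1, v3}
  B3 = {v0}
  B4 = {v2}
u0 ∈ B0, v0 ∈ B3 → different blocks

P ≁ Q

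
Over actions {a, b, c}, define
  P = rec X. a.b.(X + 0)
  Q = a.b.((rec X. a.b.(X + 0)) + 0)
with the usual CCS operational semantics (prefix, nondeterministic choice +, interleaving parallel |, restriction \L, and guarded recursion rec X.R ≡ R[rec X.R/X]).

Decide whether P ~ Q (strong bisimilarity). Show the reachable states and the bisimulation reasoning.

Reachable graph of P (3 states):
  u0 = rec X. a.b.(X + 0) → -a-> u1
  u1 = b.((rec X. a.b.(X + 0)) + 0) → -b-> u2
  u2 = (rec X. a.b.(X + 0)) + 0 → -a-> u1
Reachable graph of Q (3 states):
  v0 = a.b.((rec X. a.b.(X + 0)) + 0) → -a-> v1
  v1 = b.((rec X. a.b.(X + 0)) + 0) → -b-> v2
  v2 = (rec X. a.b.(X + 0)) + 0 → -a-> v1
Coarsest stable partition (strong bisimilarity classes):
  B0 = {u0, u2, v0, v2}
  B1 = {u1, v1}
u0 ∈ B0, v0 ∈ B0 → same block

P ~ Q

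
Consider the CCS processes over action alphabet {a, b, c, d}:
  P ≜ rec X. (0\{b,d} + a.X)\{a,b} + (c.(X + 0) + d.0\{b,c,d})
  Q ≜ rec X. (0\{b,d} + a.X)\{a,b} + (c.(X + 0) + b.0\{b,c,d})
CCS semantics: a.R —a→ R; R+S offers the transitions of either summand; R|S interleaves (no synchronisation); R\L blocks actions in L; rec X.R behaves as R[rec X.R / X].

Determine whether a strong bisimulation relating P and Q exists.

Reachable graph of P (3 states):
  s0 = rec X. (0\{b,d} + a.X)\{a,b} + (c.(X + 0) + d.0\{b,c,d}) ⊢ —c→ s1, —d→ s2
  s1 = (rec X. (0\{b,d} + a.X)\{a,b} + (c.(X + 0) + d.0\{b,c,d})) + 0 ⊢ —c→ s1, —d→ s2
  s2 = 0\{b,c,d} ⊢ ·
Reachable graph of Q (3 states):
  t0 = rec X. (0\{b,d} + a.X)\{a,b} + (c.(X + 0) + b.0\{b,c,d}) ⊢ —b→ t1, —c→ t2
  t1 = 0\{b,c,d} ⊢ ·
  t2 = (rec X. (0\{b,d} + a.X)\{a,b} + (c.(X + 0) + b.0\{b,c,d})) + 0 ⊢ —b→ t1, —c→ t2
Coarsest stable partition (strong bisimilarity classes):
  B0 = {s0, s1}
  B1 = {s2, t1}
  B2 = {t0, t2}
s0 ∈ B0, t0 ∈ B2 → different blocks

P ≁ Q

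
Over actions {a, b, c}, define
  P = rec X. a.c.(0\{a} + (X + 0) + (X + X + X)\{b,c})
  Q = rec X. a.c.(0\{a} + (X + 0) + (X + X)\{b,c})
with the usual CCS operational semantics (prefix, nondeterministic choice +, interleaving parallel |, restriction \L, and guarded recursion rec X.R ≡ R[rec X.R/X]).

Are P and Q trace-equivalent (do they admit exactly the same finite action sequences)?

traces(P) = traces(Q)

Reachable graph of P (4 states):
  s0 = rec X. a.c.(0\{a} + (X + 0) + (X + X + X)\{b,c}) | ··a··> s1
  s1 = c.(0\{a} + ((rec X. a.c.(0\{a} + (X + 0) + (X + X + X)\{b,c})) + 0) + ((rec X. a.c.(0\{a} + (X + 0) + (X + X + X)\{b,c})) + (rec X. a.c.(0\{a} + (X + 0) + (X + X + X)\{b,c})) + (rec X. a.c.(0\{a} + (X + 0) + (X + X + X)\{b,c})))\{b,c}) | ··c··> s2
  s2 = 0\{a} + ((rec X. a.c.(0\{a} + (X + 0) + (X + X + X)\{b,c})) + 0) + ((rec X. a.c.(0\{a} + (X + 0) + (X + X + X)\{b,c})) + (rec X. a.c.(0\{a} + (X + 0) + (X + X + X)\{b,c})) + (rec X. a.c.(0\{a} + (X + 0) + (X + X + X)\{b,c})))\{b,c} | ··a··> s1, ··a··> s3
  s3 = (c.(0\{a} + ((rec X. a.c.(0\{a} + (X + 0) + (X + X + X)\{b,c})) + 0) + ((rec X. a.c.(0\{a} + (X + 0) + (X + X + X)\{b,c})) + (rec X. a.c.(0\{a} + (X + 0) + (X + X + X)\{b,c})) + (rec X. a.c.(0\{a} + (X + 0) + (X + X + X)\{b,c})))\{b,c}))\{b,c} | ·
Reachable graph of Q (4 states):
  t0 = rec X. a.c.(0\{a} + (X + 0) + (X + X)\{b,c}) | ··a··> t1
  t1 = c.(0\{a} + ((rec X. a.c.(0\{a} + (X + 0) + (X + X)\{b,c})) + 0) + ((rec X. a.c.(0\{a} + (X + 0) + (X + X)\{b,c})) + (rec X. a.c.(0\{a} + (X + 0) + (X + X)\{b,c})))\{b,c}) | ··c··> t2
  t2 = 0\{a} + ((rec X. a.c.(0\{a} + (X + 0) + (X + X)\{b,c})) + 0) + ((rec X. a.c.(0\{a} + (X + 0) + (X + X)\{b,c})) + (rec X. a.c.(0\{a} + (X + 0) + (X + X)\{b,c})))\{b,c} | ··a··> t1, ··a··> t3
  t3 = (c.(0\{a} + ((rec X. a.c.(0\{a} + (X + 0) + (X + X)\{b,c})) + 0) + ((rec X. a.c.(0\{a} + (X + 0) + (X + X)\{b,c})) + (rec X. a.c.(0\{a} + (X + 0) + (X + X)\{b,c})))\{b,c}))\{b,c} | ·
Coarsest stable partition (strong bisimilarity classes):
  B0 = {s0, t0}
  B1 = {s1, t1}
  B2 = {s2, t2}
  B3 = {s3, t3}
s0 ∈ B0, t0 ∈ B0 → same block
Bisimilar ⇒ trace-equivalent.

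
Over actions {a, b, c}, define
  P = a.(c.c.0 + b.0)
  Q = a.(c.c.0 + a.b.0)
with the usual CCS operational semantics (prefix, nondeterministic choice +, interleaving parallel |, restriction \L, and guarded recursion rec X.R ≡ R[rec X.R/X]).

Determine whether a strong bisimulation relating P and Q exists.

NO

P's transition system — 4 states:
  u0 = a.(c.c.0 + b.0) ⊢ --a--▸ u1
  u1 = c.c.0 + b.0 ⊢ --b--▸ u2, --c--▸ u3
  u2 = 0 ⊢ deadlocked
  u3 = c.0 ⊢ --c--▸ u2
Q's transition system — 5 states:
  v0 = a.(c.c.0 + a.b.0) ⊢ --a--▸ v1
  v1 = c.c.0 + a.b.0 ⊢ --a--▸ v2, --c--▸ v3
  v2 = b.0 ⊢ --b--▸ v4
  v3 = c.0 ⊢ --c--▸ v4
  v4 = 0 ⊢ deadlocked
Coarsest stable partition (strong bisimilarity classes):
  B0 = {u0}
  B1 = {u1}
  B2 = {u3, v3}
  B3 = {u2, v4}
  B4 = {v0}
  B5 = {v1}
  B6 = {v2}
u0 ∈ B0, v0 ∈ B4 → different blocks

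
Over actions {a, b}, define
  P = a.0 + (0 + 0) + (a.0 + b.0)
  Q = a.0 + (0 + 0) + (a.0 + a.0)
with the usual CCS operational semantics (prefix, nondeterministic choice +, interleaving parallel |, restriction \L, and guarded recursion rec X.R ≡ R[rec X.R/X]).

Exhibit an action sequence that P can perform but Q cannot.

Reachable graph of P (2 states):
  p0 = a.0 + (0 + 0) + (a.0 + b.0) ⊢ -a-> p1, -b-> p1
  p1 = 0 ⊢ ∅
Reachable graph of Q (2 states):
  q0 = a.0 + (0 + 0) + (a.0 + a.0) ⊢ -a-> q1
  q1 = 0 ⊢ ∅
Trace ⟨b⟩ through P, begin at {p0}:
  [1] b ⇒ {p1}
  — P admits the full trace.
Trace ⟨b⟩ through Q, begin at {q0}:
  [1] b ⇒ ∅  — Q cannot continue

b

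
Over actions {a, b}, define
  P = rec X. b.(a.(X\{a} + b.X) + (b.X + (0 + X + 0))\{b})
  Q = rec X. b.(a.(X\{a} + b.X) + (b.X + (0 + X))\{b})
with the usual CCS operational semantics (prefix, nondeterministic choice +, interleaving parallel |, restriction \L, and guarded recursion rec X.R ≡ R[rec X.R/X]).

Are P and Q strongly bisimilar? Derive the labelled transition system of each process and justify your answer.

Reachable graph of P (4 states):
  s0 = rec X. b.(a.(X\{a} + b.X) + (b.X + (0 + X + 0))\{b}) has moves ··b··> s1
  s1 = a.((rec X. b.(a.(X\{a} + b.X) + (b.X + (0 + X + 0))\{b}))\{a} + b.(rec X. b.(a.(X\{a} + b.X) + (b.X + (0 + X + 0))\{b}))) + (b.(rec X. b.(a.(X\{a} + b.X) + (b.X + (0 + X + 0))\{b})) + (0 + (rec X. b.(a.(X\{a} + b.X) + (b.X + (0 + X + 0))\{b})) + 0))\{b} has moves ··a··> s2
  s2 = (rec X. b.(a.(X\{a} + b.X) + (b.X + (0 + X + 0))\{b}))\{a} + b.(rec X. b.(a.(X\{a} + b.X) + (b.X + (0 + X + 0))\{b})) has moves ··b··> s0, ··b··> s3
  s3 = (a.((rec X. b.(a.(X\{a} + b.X) + (b.X + (0 + X + 0))\{b}))\{a} + b.(rec X. b.(a.(X\{a} + b.X) + (b.X + (0 + X + 0))\{b}))) + (b.(rec X. b.(a.(X\{a} + b.X) + (b.X + (0 + X + 0))\{b})) + (0 + (rec X. b.(a.(X\{a} + b.X) + (b.X + (0 + X + 0))\{b})) + 0))\{b})\{a} has moves (no moves)
Reachable graph of Q (4 states):
  t0 = rec X. b.(a.(X\{a} + b.X) + (b.X + (0 + X))\{b}) has moves ··b··> t1
  t1 = a.((rec X. b.(a.(X\{a} + b.X) + (b.X + (0 + X))\{b}))\{a} + b.(rec X. b.(a.(X\{a} + b.X) + (b.X + (0 + X))\{b}))) + (b.(rec X. b.(a.(X\{a} + b.X) + (b.X + (0 + X))\{b})) + (0 + (rec X. b.(a.(X\{a} + b.X) + (b.X + (0 + X))\{b}))))\{b} has moves ··a··> t2
  t2 = (rec X. b.(a.(X\{a} + b.X) + (b.X + (0 + X))\{b}))\{a} + b.(rec X. b.(a.(X\{a} + b.X) + (b.X + (0 + X))\{b})) has moves ··b··> t0, ··b··> t3
  t3 = (a.((rec X. b.(a.(X\{a} + b.X) + (b.X + (0 + X))\{b}))\{a} + b.(rec X. b.(a.(X\{a} + b.X) + (b.X + (0 + X))\{b}))) + (b.(rec X. b.(a.(X\{a} + b.X) + (b.X + (0 + X))\{b})) + (0 + (rec X. b.(a.(X\{a} + b.X) + (b.X + (0 + X))\{b}))))\{b})\{a} has moves (no moves)
Partition-refinement fixed point:
  B0 = {s0, t0}
  B1 = {s1, t1}
  B2 = {s2, t2}
  B3 = {s3, t3}
s0 ∈ B0, t0 ∈ B0 → same block

P ~ Q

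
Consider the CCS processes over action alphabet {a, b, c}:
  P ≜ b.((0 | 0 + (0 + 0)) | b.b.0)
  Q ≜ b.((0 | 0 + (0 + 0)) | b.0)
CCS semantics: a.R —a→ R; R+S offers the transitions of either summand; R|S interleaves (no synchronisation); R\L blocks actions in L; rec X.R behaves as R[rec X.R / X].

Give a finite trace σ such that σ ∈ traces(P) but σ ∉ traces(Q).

P's transition system — 4 states:
  m0 = b.((0 | 0 + (0 + 0)) | b.b.0) has moves —b→ m1
  m1 = (0 | 0 + (0 + 0)) | b.b.0 has moves —b→ m2
  m2 = (0 | 0 + (0 + 0)) | b.0 has moves —b→ m3
  m3 = (0 | 0 + (0 + 0)) | 0 has moves deadlocked
Q's transition system — 3 states:
  n0 = b.((0 | 0 + (0 + 0)) | b.0) has moves —b→ n1
  n1 = (0 | 0 + (0 + 0)) | b.0 has moves —b→ n2
  n2 = (0 | 0 + (0 + 0)) | 0 has moves deadlocked
Executing bbb from P (initial set {m0}):
  step 1 (b): {m1}
  step 2 (b): {m2}
  step 3 (b): {m3}
  — P admits the full trace.
Executing bbb from Q (initial set {n0}):
  step 1 (b): {n1}
  step 2 (b): {n2}
  step 3 (b): ∅ (Q stuck)

bbb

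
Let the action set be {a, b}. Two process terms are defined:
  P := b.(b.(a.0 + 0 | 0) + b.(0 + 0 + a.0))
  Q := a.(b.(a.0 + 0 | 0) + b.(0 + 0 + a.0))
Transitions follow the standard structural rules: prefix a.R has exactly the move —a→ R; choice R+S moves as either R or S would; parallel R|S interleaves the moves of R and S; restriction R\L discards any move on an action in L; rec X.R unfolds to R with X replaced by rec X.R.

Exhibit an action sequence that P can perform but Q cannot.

Reachable graph of P (5 states):
  m0 = b.(b.(a.0 + 0 | 0) + b.(0 + 0 + a.0)) | ··b··> m1
  m1 = b.(a.0 + 0 | 0) + b.(0 + 0 + a.0) | ··b··> m2, ··b··> m3
  m2 = 0 + 0 + a.0 | ··a··> m4
  m3 = a.0 + 0 | 0 | ··a··> m4
  m4 = 0 | ·
Reachable graph of Q (5 states):
  n0 = a.(b.(a.0 + 0 | 0) + b.(0 + 0 + a.0)) | ··a··> n1
  n1 = b.(a.0 + 0 | 0) + b.(0 + 0 + a.0) | ··b··> n2, ··b··> n3
  n2 = 0 + 0 + a.0 | ··a··> n4
  n3 = a.0 + 0 | 0 | ··a··> n4
  n4 = 0 | ·
Executing b from P (initial set {m0}):
  step 1 (b): {m1}
  — P admits the full trace.
Executing b from Q (initial set {n0}):
  step 1 (b): no successor for Q

b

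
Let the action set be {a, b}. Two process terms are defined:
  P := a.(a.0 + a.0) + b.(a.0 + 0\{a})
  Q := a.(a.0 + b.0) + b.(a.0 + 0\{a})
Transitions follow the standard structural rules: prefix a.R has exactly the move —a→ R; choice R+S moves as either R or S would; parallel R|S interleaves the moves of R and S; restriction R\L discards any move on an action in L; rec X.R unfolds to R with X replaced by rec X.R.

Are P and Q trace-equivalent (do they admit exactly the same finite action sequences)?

trace-distinct — witness ⟨ab⟩

Reachable graph of P (4 states):
  u0 = a.(a.0 + a.0) + b.(a.0 + 0\{a}) ⊢ —a→ u1, —b→ u2
  u1 = a.0 + a.0 ⊢ —a→ u3
  u2 = a.0 + 0\{a} ⊢ —a→ u3
  u3 = 0 ⊢ stopped
Reachable graph of Q (4 states):
  v0 = a.(a.0 + b.0) + b.(a.0 + 0\{a}) ⊢ —a→ v1, —b→ v2
  v1 = a.0 + b.0 ⊢ —a→ v3, —b→ v3
  v2 = a.0 + 0\{a} ⊢ —a→ v3
  v3 = 0 ⊢ stopped
Trace ⟨ab⟩ through Q, begin at {v0}:
  [1] a ⇒ {v1}
  [2] b ⇒ {v3}
  ✓ Q
Trace ⟨ab⟩ through P, begin at {u0}:
  [1] a ⇒ {u1}
  [2] b ⇒ ∅  — P cannot continue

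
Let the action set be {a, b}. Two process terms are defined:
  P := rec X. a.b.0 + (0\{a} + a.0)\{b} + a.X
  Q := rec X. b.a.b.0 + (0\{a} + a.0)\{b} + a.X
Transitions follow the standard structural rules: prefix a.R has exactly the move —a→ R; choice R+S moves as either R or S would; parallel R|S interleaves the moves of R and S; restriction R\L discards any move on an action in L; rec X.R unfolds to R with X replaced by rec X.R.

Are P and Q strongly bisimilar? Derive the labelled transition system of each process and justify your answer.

P's transition system — 4 states:
  u0 = rec X. a.b.0 + (0\{a} + a.0)\{b} + a.X → =a=> u0, =a=> u1, =a=> u2
  u1 = 0\{b} → deadlocked
  u2 = b.0 → =b=> u3
  u3 = 0 → deadlocked
Q's transition system — 5 states:
  v0 = rec X. b.a.b.0 + (0\{a} + a.0)\{b} + a.X → =a=> v0, =a=> v1, =b=> v2
  v1 = 0\{b} → deadlocked
  v2 = a.b.0 → =a=> v3
  v3 = b.0 → =b=> v4
  v4 = 0 → deadlocked
Partition-refinement fixed point:
  B0 = {u0}
  B1 = {u2, v3}
  B2 = {u1, u3, v1, v4}
  B3 = {v0}
  B4 = {v2}
u0 ∈ B0, v0 ∈ B3 → different blocks

NO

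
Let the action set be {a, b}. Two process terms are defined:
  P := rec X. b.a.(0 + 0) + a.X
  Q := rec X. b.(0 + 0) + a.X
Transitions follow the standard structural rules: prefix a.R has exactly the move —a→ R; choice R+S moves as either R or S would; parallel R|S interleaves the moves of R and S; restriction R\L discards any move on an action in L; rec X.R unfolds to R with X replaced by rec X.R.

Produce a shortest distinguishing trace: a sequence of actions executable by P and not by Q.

ba

P's transition system — 3 states:
  p0 = rec X. b.a.(0 + 0) + a.X :: --a--▸ p0, --b--▸ p1
  p1 = a.(0 + 0) :: --a--▸ p2
  p2 = 0 + 0 :: stopped
Q's transition system — 2 states:
  q0 = rec X. b.(0 + 0) + a.X :: --a--▸ q0, --b--▸ q1
  q1 = 0 + 0 :: stopped
Executing ba from P (initial set {p0}):
  after b @ step 1: {p1}
  after a @ step 2: {p2}
  P completes σ.
Executing ba from Q (initial set {q0}):
  after b @ step 1: {q1}
  after a @ step 2: ∅  — Q cannot continue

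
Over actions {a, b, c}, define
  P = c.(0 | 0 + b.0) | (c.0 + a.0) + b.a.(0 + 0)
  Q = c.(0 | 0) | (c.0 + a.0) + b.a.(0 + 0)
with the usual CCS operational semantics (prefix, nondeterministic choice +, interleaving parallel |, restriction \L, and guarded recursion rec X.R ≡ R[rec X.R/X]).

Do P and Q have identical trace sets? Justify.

trace-distinct — witness ⟨cb⟩

P's transition system — 8 states:
  p0 = c.(0 | 0 + b.0) | (c.0 + a.0) + b.a.(0 + 0) ⊢ -a-> p1, -b-> p2, -c-> p1, -c-> p3
  p1 = c.(0 | 0 + b.0) | 0 ⊢ -c-> p4
  p2 = a.(0 + 0) ⊢ -a-> p5
  p3 = (0 | 0 + b.0) | (c.0 + a.0) ⊢ -a-> p4, -b-> p6, -c-> p4
  p4 = (0 | 0 + b.0) | 0 ⊢ -b-> p7
  p5 = 0 + 0 ⊢ ·
  p6 = 0 | (c.0 + a.0) ⊢ -a-> p7, -c-> p7
  p7 = 0 | 0 ⊢ ·
Q's transition system — 6 states:
  q0 = c.(0 | 0) | (c.0 + a.0) + b.a.(0 + 0) ⊢ -a-> q1, -b-> q2, -c-> q1, -c-> q3
  q1 = c.(0 | 0) | 0 ⊢ -c-> q4
  q2 = a.(0 + 0) ⊢ -a-> q5
  q3 = 0 | 0 | (c.0 + a.0) ⊢ -a-> q4, -c-> q4
  q4 = 0 | 0 | 0 ⊢ ·
  q5 = 0 + 0 ⊢ ·
Run σ = ⟨cb⟩ on P: start {p0}
  after c @ step 1: {p1, p3}
  after b @ step 2: {p6}
  P completes σ.
Run σ = ⟨cb⟩ on Q: start {q0}
  after c @ step 1: {q1, q3}
  after b @ step 2: ∅ (Q stuck)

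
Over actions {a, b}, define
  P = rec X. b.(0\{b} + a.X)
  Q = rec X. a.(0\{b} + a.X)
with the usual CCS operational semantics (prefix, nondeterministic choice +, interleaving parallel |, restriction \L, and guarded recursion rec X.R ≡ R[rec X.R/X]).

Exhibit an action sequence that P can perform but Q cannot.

P's transition system — 2 states:
  p0 = rec X. b.(0\{b} + a.X) | =b=> p1
  p1 = 0\{b} + a.(rec X. b.(0\{b} + a.X)) | =a=> p0
Q's transition system — 2 states:
  q0 = rec X. a.(0\{b} + a.X) | =a=> q1
  q1 = 0\{b} + a.(rec X. a.(0\{b} + a.X)) | =a=> q0
Executing b from P (initial set {p0}):
  after b @ step 1: {p1}
  — P admits the full trace.
Executing b from Q (initial set {q0}):
  after b @ step 1: no successor for Q

b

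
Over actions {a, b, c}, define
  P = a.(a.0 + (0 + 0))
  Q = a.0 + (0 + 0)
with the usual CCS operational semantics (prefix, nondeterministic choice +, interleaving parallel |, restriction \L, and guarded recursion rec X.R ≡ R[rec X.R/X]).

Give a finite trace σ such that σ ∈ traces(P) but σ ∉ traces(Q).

aa

P's transition system — 3 states:
  m0 = a.(a.0 + (0 + 0)) ⊢ -a-> m1
  m1 = a.0 + (0 + 0) ⊢ -a-> m2
  m2 = 0 ⊢ ·
Q's transition system — 2 states:
  n0 = a.0 + (0 + 0) ⊢ -a-> n1
  n1 = 0 ⊢ ·
Trace ⟨aa⟩ through P, begin at {m0}:
  step 1 (a): {m1}
  step 2 (a): {m2}
  — P admits the full trace.
Trace ⟨aa⟩ through Q, begin at {n0}:
  step 1 (a): {n1}
  step 2 (a): ∅ (Q stuck)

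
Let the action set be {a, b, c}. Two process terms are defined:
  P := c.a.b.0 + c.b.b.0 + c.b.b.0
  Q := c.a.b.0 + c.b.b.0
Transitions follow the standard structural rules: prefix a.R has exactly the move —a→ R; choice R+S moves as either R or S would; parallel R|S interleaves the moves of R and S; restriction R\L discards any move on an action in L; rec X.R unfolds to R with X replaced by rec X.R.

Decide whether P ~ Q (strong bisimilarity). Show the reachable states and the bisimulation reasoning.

Reachable graph of P (5 states):
  m0 = c.a.b.0 + c.b.b.0 + c.b.b.0 has moves --c--▸ m1, --c--▸ m2
  m1 = a.b.0 has moves --a--▸ m3
  m2 = b.b.0 has moves --b--▸ m3
  m3 = b.0 has moves --b--▸ m4
  m4 = 0 has moves ·
Reachable graph of Q (5 states):
  n0 = c.a.b.0 + c.b.b.0 has moves --c--▸ n1, --c--▸ n2
  n1 = a.b.0 has moves --a--▸ n3
  n2 = b.b.0 has moves --b--▸ n3
  n3 = b.0 has moves --b--▸ n4
  n4 = 0 has moves ·
Bisimilarity quotient blocks:
  B0 = {m0, n0}
  B1 = {m2, n2}
  B2 = {m3, n3}
  B3 = {m4, n4}
  B4 = {m1, n1}
m0 ∈ B0, n0 ∈ B0 → same block

P ~ Q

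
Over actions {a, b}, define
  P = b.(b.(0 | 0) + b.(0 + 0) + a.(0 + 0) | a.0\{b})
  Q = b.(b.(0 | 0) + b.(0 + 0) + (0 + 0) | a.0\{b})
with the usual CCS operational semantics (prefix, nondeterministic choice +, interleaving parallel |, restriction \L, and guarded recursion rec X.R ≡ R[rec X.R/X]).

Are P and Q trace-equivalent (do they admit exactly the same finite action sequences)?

traces(P) ≠ traces(Q) — witness ⟨baa⟩

Reachable graph of P (7 states):
  m0 = b.(b.(0 | 0) + b.(0 + 0) + a.(0 + 0) | a.0\{b}) :: ··b··> m1
  m1 = b.(0 | 0) + b.(0 + 0) + a.(0 + 0) | a.0\{b} :: ··a··> m2, ··a··> m3, ··b··> m4, ··b··> m5
  m2 = (0 + 0) | a.0\{b} :: ··a··> m6
  m3 = a.(0 + 0) | 0\{b} :: ··a··> m6
  m4 = 0 + 0 :: deadlocked
  m5 = 0 | 0 :: deadlocked
  m6 = (0 + 0) | 0\{b} :: deadlocked
Reachable graph of Q (5 states):
  n0 = b.(b.(0 | 0) + b.(0 + 0) + (0 + 0) | a.0\{b}) :: ··b··> n1
  n1 = b.(0 | 0) + b.(0 + 0) + (0 + 0) | a.0\{b} :: ··a··> n2, ··b··> n3, ··b··> n4
  n2 = (0 + 0) | 0\{b} :: deadlocked
  n3 = 0 + 0 :: deadlocked
  n4 = 0 | 0 :: deadlocked
Run σ = ⟨baa⟩ on P: start {m0}
  [1] b ⇒ {m1}
  [2] a ⇒ {m2, m3}
  [3] a ⇒ {m6}
  ✓ P
Run σ = ⟨baa⟩ on Q: start {n0}
  [1] b ⇒ {n1}
  [2] a ⇒ {n2}
  [3] a ⇒ ∅ (Q stuck)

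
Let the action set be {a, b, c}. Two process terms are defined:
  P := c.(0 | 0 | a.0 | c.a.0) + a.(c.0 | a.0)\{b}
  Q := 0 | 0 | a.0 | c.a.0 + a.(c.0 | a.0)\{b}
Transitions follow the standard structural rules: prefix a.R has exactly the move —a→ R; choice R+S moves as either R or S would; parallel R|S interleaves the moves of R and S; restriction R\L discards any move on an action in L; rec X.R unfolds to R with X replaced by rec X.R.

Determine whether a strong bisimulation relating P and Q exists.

LTS(P): 11 reachable states
  p0 = c.(0 | 0 | a.0 | c.a.0) + a.(c.0 | a.0)\{b} has moves -a-> p1, -c-> p2
  p1 = (c.0 | a.0)\{b} has moves -a-> p3, -c-> p4
  p2 = 0 | 0 | a.0 | c.a.0 has moves -a-> p5, -c-> p6
  p3 = (c.0 | 0)\{b} has moves -c-> p7
  p4 = (0 | a.0)\{b} has moves -a-> p7
  p5 = 0 | 0 | 0 | c.a.0 has moves -c-> p8
  p6 = 0 | 0 | a.0 | a.0 has moves -a-> p8, -a-> p9
  p7 = (0 | 0)\{b} has moves ∅
  p8 = 0 | 0 | 0 | a.0 has moves -a-> p10
  p9 = 0 | 0 | a.0 | 0 has moves -a-> p10
  p10 = 0 | 0 | 0 | 0 has moves ∅
LTS(Q): 10 reachable states
  q0 = 0 | 0 | a.0 | c.a.0 + a.(c.0 | a.0)\{b} has moves -a-> q1, -a-> q2, -c-> q3
  q1 = (c.0 | a.0)\{b} has moves -a-> q4, -c-> q5
  q2 = 0 | 0 | 0 | c.a.0 has moves -c-> q6
  q3 = 0 | 0 | a.0 | a.0 has moves -a-> q6, -a-> q7
  q4 = (c.0 | 0)\{b} has moves -c-> q8
  q5 = (0 | a.0)\{b} has moves -a-> q8
  q6 = 0 | 0 | 0 | a.0 has moves -a-> q9
  q7 = 0 | 0 | a.0 | 0 has moves -a-> q9
  q8 = (0 | 0)\{b} has moves ∅
  q9 = 0 | 0 | 0 | 0 has moves ∅
Coarsest stable partition (strong bisimilarity classes):
  B0 = {p0}
  B1 = {p2}
  B2 = {p5, q2}
  B3 = {p4, p8, p9, q5, q6, q7}
  B4 = {p10, p7, q8, q9}
  B5 = {p6, q3}
  B6 = {p1, q1}
  B7 = {p3, q4}
  B8 = {q0}
p0 ∈ B0, q0 ∈ B8 → different blocks

not bisimilar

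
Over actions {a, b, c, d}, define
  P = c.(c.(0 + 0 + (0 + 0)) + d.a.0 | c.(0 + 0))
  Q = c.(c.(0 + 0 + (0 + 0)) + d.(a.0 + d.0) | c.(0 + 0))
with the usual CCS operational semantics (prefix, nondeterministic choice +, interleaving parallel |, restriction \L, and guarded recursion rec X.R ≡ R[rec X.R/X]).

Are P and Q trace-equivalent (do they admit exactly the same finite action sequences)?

Reachable graph of P (8 states):
  u0 = c.(c.(0 + 0 + (0 + 0)) + d.a.0 | c.(0 + 0)) has moves --c--▸ u1
  u1 = c.(0 + 0 + (0 + 0)) + d.a.0 | c.(0 + 0) has moves --c--▸ u2, --c--▸ u3, --d--▸ u4
  u2 = 0 + 0 + (0 + 0) has moves deadlocked
  u3 = d.a.0 | (0 + 0) has moves --d--▸ u5
  u4 = a.0 | c.(0 + 0) has moves --a--▸ u6, --c--▸ u5
  u5 = a.0 | (0 + 0) has moves --a--▸ u7
  u6 = 0 | c.(0 + 0) has moves --c--▸ u7
  u7 = 0 | (0 + 0) has moves deadlocked
Reachable graph of Q (8 states):
  v0 = c.(c.(0 + 0 + (0 + 0)) + d.(a.0 + d.0) | c.(0 + 0)) has moves --c--▸ v1
  v1 = c.(0 + 0 + (0 + 0)) + d.(a.0 + d.0) | c.(0 + 0) has moves --c--▸ v2, --c--▸ v3, --d--▸ v4
  v2 = 0 + 0 + (0 + 0) has moves deadlocked
  v3 = d.(a.0 + d.0) | (0 + 0) has moves --d--▸ v5
  v4 = (a.0 + d.0) | c.(0 + 0) has moves --a--▸ v6, --c--▸ v5, --d--▸ v6
  v5 = (a.0 + d.0) | (0 + 0) has moves --a--▸ v7, --d--▸ v7
  v6 = 0 | c.(0 + 0) has moves --c--▸ v7
  v7 = 0 | (0 + 0) has moves deadlocked
Run σ = ⟨cdd⟩ on Q: start {v0}
  step 1 (c): {v1}
  step 2 (d): {v4}
  step 3 (d): {v6}
  Q completes σ.
Run σ = ⟨cdd⟩ on P: start {u0}
  step 1 (c): {u1}
  step 2 (d): {u4}
  step 3 (d): ∅  — P cannot continue

NO — witness ⟨cdd⟩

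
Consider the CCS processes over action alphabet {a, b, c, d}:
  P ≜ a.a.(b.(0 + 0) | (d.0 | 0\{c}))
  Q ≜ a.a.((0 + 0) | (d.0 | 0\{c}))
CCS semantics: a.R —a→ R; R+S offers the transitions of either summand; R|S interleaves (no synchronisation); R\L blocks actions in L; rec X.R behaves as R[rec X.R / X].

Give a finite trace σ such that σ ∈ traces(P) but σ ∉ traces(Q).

aab

Reachable graph of P (6 states):
  p0 = a.a.(b.(0 + 0) | (d.0 | 0\{c})) :: --a--▸ p1
  p1 = a.(b.(0 + 0) | (d.0 | 0\{c})) :: --a--▸ p2
  p2 = b.(0 + 0) | (d.0 | 0\{c}) :: --b--▸ p3, --d--▸ p4
  p3 = (0 + 0) | (d.0 | 0\{c}) :: --d--▸ p5
  p4 = b.(0 + 0) | (0 | 0\{c}) :: --b--▸ p5
  p5 = (0 + 0) | (0 | 0\{c}) :: ∅
Reachable graph of Q (4 states):
  q0 = a.a.((0 + 0) | (d.0 | 0\{c})) :: --a--▸ q1
  q1 = a.((0 + 0) | (d.0 | 0\{c})) :: --a--▸ q2
  q2 = (0 + 0) | (d.0 | 0\{c}) :: --d--▸ q3
  q3 = (0 + 0) | (0 | 0\{c}) :: ∅
Trace ⟨aab⟩ through P, begin at {p0}:
  after a @ step 1: {p1}
  after a @ step 2: {p2}
  after b @ step 3: {p3}
  ✓ P
Trace ⟨aab⟩ through Q, begin at {q0}:
  after a @ step 1: {q1}
  after a @ step 2: {q2}
  after b @ step 3: ∅ (Q stuck)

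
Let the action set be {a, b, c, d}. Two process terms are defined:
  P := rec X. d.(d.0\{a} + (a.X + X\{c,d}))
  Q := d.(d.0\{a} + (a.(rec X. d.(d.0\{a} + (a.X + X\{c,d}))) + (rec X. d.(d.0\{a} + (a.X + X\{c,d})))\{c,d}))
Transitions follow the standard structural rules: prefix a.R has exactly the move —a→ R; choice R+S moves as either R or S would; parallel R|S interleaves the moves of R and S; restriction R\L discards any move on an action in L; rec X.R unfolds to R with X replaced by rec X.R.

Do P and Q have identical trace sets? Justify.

LTS(P): 3 reachable states
  s0 = rec X. d.(d.0\{a} + (a.X + X\{c,d})) has moves -d-> s1
  s1 = d.0\{a} + (a.(rec X. d.(d.0\{a} + (a.X + X\{c,d}))) + (rec X. d.(d.0\{a} + (a.X + X\{c,d})))\{c,d}) has moves -a-> s0, -d-> s2
  s2 = 0\{a} has moves ·
LTS(Q): 4 reachable states
  t0 = d.(d.0\{a} + (a.(rec X. d.(d.0\{a} + (a.X + X\{c,d}))) + (rec X. d.(d.0\{a} + (a.X + X\{c,d})))\{c,d})) has moves -d-> t1
  t1 = d.0\{a} + (a.(rec X. d.(d.0\{a} + (a.X + X\{c,d}))) + (rec X. d.(d.0\{a} + (a.X + X\{c,d})))\{c,d}) has moves -a-> t2, -d-> t3
  t2 = rec X. d.(d.0\{a} + (a.X + X\{c,d})) has moves -d-> t1
  t3 = 0\{a} has moves ·
Bisimilarity quotient blocks:
  B0 = {s0, t0, t2}
  B1 = {s1, t1}
  B2 = {s2, t3}
s0 ∈ B0, t0 ∈ B0 → same block
Bisimilar ⇒ trace-equivalent.

YES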